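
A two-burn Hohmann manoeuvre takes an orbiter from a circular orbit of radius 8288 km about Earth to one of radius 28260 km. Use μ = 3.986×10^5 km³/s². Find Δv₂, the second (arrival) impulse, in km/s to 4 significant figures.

The Hohmann ellipse has a_t = (r₁ + r₂)/2 = 18274 km.
Circular speed at r = 28260 km: v_c = √(μ/r) = 3.7556 km/s.
Vis-viva on the transfer ellipse at r = 28260 km gives v_t = √[μ(2/r − 1/a_t)] = 2.5292 km/s.
Δv₂ = |v_t − v_c| = |2.5292 − 3.7556| = 1.226 km/s.

Δv₂ = 1.226 km/s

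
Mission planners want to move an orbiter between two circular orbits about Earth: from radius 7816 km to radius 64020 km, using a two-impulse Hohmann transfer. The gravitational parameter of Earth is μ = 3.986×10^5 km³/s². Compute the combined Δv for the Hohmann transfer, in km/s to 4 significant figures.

Δv = 3.724 km/s

Semi-major axis of the transfer orbit: a_t = (7816 + 64020)/2 = 35918 km.
At r₁ the circular-orbit speed is v₁ = √(μ/r₁) = 7.141 km/s.
On the transfer ellipse at r₁, vis-viva gives v_p = √[μ(2/r₁ − 1/a_t)] = 9.534 km/s.
First burn Δv₁ = |v_p − v₁| = 2.393 km/s.
Circular speed at r₂: v₂ = √(μ/r₂) = 2.495 km/s.
Transfer-orbit speed at r₂: v_a = √[μ(2/r₂ − 1/a_t)] = 1.164 km/s.
Second burn Δv₂ = |v₂ − v_a| = 1.331 km/s.
Δv = Δv₁ + Δv₂ = 2.393 + 1.331 = 3.724 km/s.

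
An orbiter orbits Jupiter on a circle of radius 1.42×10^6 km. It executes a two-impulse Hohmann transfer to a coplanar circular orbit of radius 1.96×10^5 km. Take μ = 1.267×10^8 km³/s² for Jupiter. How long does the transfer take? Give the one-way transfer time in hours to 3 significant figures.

t = 56.3 hours

The Hohmann ellipse has a_t = (r₁ + r₂)/2 = 8.080×10^5 km.
By Kepler's third law the transfer-orbit period is T = 2π√(a_t³/μ), so t = T/2 = 2.027×10^5 s.
Converting: 2.027×10^5 s ÷ 3600 s/hour = 56.3 hours.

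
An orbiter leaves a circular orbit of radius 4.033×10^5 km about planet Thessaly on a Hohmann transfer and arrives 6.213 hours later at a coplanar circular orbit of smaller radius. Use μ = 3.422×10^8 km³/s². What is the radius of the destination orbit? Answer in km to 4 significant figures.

Transfer time t = 6.213 hours = 22366.8 s, and t = π√(a_t³/μ).
So a_t = (μ t²/π²)^(1/3) = (3.422×10^8 × (22366.8)² / π²)^(1/3) = 2.5886×10^5 km.
Since a_t = (r₁ + r₂)/2, r₂ = 2a_t − r₁ = 2×2.5886×10^5 − 4.033×10^5 = 1.1442×10^5 km.

r₂ = 1.144×10^5 km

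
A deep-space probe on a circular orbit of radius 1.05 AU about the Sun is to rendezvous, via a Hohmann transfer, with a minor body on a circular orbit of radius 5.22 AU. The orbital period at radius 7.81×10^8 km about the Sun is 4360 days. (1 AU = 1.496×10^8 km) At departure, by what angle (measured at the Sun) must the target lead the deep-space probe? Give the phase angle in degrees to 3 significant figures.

φ = 96.2°

From Kepler's third law T² = 4π²r³/μ at r = 7.81×10^8 km, T = 4360 days = 4360 × 86400 s = 3.76704×10^8 s: μ = 4π²r³/T² = 1.32529×10^11 km³/s².
In km: r₁ = 1.05 × 1.496×10^8 = 1.5708×10^8 km; r₂ = 5.22 × 1.496×10^8 = 7.80912×10^8 km.
Semi-major axis of the transfer orbit: a_t = (1.5708×10^8 + 7.80912×10^8)/2 = 4.68996×10^8 km.
Transfer time t = π√(a_t³/μ) = 8.7649×10^7 s.
Target angular speed ω₂ = √(μ/r₂³) = 1.6682×10^-8 rad/s.
Angle swept by the target during transfer: ω₂·t = 1.4622 rad = 83.78°.
Arrival is 180° from departure on the ellipse, so φ = 180° − 83.78° = 96.2°.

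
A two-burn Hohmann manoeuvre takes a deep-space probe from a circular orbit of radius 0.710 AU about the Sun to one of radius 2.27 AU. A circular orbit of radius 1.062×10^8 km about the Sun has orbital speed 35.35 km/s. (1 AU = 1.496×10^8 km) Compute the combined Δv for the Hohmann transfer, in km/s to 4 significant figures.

From the circular-orbit relation v² = μ/r at r = 1.062×10^8 km: μ = v²r = (35.35)² × 1.062×10^8 = 1.32710×10^11 km³/s².
In km: r₁ = 0.710 × 1.496×10^8 = 1.06216×10^8 km; r₂ = 2.27 × 1.496×10^8 = 3.39592×10^8 km.
Transfer-ellipse semi-major axis a_t = (r₁ + r₂)/2 = (1.06216×10^8 + 3.39592×10^8)/2 = 2.22904×10^8 km.
At r₁ the circular-orbit speed is v₁ = √(μ/r₁) = 35.347 km/s.
On the transfer ellipse at r₁, vis-viva gives v_p = √[μ(2/r₁ − 1/a_t)] = 43.629 km/s.
First burn Δv₁ = |v_p − v₁| = 8.282 km/s.
Circular speed at r₂: v₂ = √(μ/r₂) = 19.768 km/s.
Transfer-orbit speed at r₂: v_a = √[μ(2/r₂ − 1/a_t)] = 13.646 km/s.
Second burn Δv₂ = |v₂ − v_a| = 6.122 km/s.
Total Δv = Δv₁ + Δv₂ = 14.40 km/s.

Δv = 14.40 km/s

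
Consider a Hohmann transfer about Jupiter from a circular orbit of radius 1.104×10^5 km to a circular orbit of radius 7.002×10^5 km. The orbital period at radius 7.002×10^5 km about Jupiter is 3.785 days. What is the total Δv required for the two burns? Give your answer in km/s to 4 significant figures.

Δv = 17.08 km/s

From Kepler's third law T² = 4π²r³/μ at r = 7.002×10^5 km, T = 3.785 days = 3.785 × 86400 s = 3.27024×10^5 s: μ = 4π²r³/T² = 1.26726×10^8 km³/s².
Semi-major axis of the transfer orbit: a_t = (1.104×10^5 + 7.002×10^5)/2 = 4.053×10^5 km.
Circular speed at r₁: v₁ = √(μ/r₁) = √(1.26726×10^8/1.104×10^5) = 33.88 km/s.
On the transfer ellipse at r₁, v² = μ(2/r − 1/a) gives v_p = √[μ(2/r₁ − 1/a_t)] = 44.53 km/s.
First burn Δv₁ = |v_p − v₁| = 10.65 km/s.
Circular speed at r₂: v₂ = √(μ/r₂) = 13.453 km/s.
Transfer-orbit speed at r₂: v_a = √[μ(2/r₂ − 1/a_t)] = 7.0213 km/s.
Second burn Δv₂ = |v₂ − v_a| = 6.432 km/s.
Total Δv = Δv₁ + Δv₂ = 17.08 km/s.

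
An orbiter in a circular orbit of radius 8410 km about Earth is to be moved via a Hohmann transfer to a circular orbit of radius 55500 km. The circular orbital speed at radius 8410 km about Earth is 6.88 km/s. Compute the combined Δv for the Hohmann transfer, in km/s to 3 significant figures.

From the circular-orbit relation v² = μ/r at r = 8410 km: μ = v²r = (6.88)² × 8410 = 3.98082×10^5 km³/s².
Semi-major axis of the transfer orbit: a_t = (8410 + 55500)/2 = 31955 km.
At r₁ the circular-orbit speed is v₁ = √(μ/r₁) = 6.880 km/s.
On the transfer ellipse at r₁, vis-viva equation gives v_p = √[μ(2/r₁ − 1/a_t)] = 9.067 km/s.
First burn Δv₁ = |v_p − v₁| = 2.187 km/s.
Circular speed at r₂: v₂ = √(μ/r₂) = 2.678 km/s.
Transfer-orbit speed at r₂: v_a = √[μ(2/r₂ − 1/a_t)] = 1.374 km/s.
Second burn Δv₂ = |v₂ − v_a| = 1.304 km/s.
Total Δv = Δv₁ + Δv₂ = 3.491 km/s.

Δv = 3.49 km/s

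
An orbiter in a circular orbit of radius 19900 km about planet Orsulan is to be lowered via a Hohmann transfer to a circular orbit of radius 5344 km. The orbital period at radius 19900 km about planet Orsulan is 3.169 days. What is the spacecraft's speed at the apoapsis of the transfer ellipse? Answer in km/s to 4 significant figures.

v = 0.2971 km/s

From Kepler's third law T² = 4π²r³/μ at r = 19900 km, T = 3.169 days = 3.169 × 86400 s = 2.738016×10^5 s: μ = 4π²r³/T² = 4149.99 km³/s².
Transfer-ellipse semi-major axis a_t = (r₁ + r₂)/2 = (19900 + 5344)/2 = 12622 km.
At apoapsis, r = 19900 km.
Vis-viva: v = √[μ(2/r − 1/a_t)] = √[4149.99 × (2/19900 − 1/12622)] = 0.2971 km/s.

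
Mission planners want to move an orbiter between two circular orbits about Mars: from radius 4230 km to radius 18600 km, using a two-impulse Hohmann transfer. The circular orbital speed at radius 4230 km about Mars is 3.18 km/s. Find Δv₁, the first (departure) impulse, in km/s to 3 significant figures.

Δv₁ = 0.879 km/s

From the circular-orbit relation v² = μ/r at r = 4230 km: μ = v²r = (3.18)² × 4230 = 42775.5 km³/s².
Semi-major axis of the transfer orbit: a_t = (4230 + 18600)/2 = 11415 km.
On the circular orbit at r = 4230 km, v_c = √(μ/r) = 3.1800 km/s.
Vis-viva on the transfer ellipse at r = 4230 km gives v_t = √[μ(2/r − 1/a_t)] = 4.0592 km/s.
Δv₁ = |v_t − v_c| = |4.0592 − 3.1800| = 0.8792 km/s.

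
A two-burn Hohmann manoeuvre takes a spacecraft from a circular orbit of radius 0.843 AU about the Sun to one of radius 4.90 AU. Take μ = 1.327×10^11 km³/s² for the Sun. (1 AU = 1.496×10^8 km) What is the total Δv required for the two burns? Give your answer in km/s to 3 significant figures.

Δv = 16.1 km/s

In km: r₁ = 0.843 × 1.496×10^8 = 1.261128×10^8 km; r₂ = 4.90 × 1.496×10^8 = 7.3304×10^8 km.
Semi-major axis of the transfer orbit: a_t = (1.261128×10^8 + 7.3304×10^8)/2 = 4.295764×10^8 km.
Circular speed at r₁: v₁ = √(μ/r₁) = √(1.327×10^11/1.261128×10^8) = 32.438 km/s.
On the transfer ellipse at r₁, vis-viva equation gives v_p = √[μ(2/r₁ − 1/a_t)] = 42.374 km/s.
First burn Δv₁ = |v_p − v₁| = 9.936 km/s.
At r₂, v₂ = √(μ/r₂) = 13.455 km/s.
Transfer-orbit speed at r₂: v_a = √[μ(2/r₂ − 1/a_t)] = 7.2901 km/s.
Second burn Δv₂ = |v₂ − v_a| = 6.165 km/s.
Total Δv = Δv₁ + Δv₂ = 16.10 km/s.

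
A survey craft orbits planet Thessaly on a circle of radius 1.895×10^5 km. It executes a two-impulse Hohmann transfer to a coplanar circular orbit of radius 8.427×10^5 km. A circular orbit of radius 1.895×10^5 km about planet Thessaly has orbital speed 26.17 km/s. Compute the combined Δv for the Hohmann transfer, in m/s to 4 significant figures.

Δv = 12160 m/s

From the circular-orbit relation v² = μ/r at r = 1.895×10^5 km: μ = v²r = (26.17)² × 1.895×10^5 = 1.29783×10^8 km³/s².
Semi-major axis of the transfer orbit: a_t = (1.895×10^5 + 8.427×10^5)/2 = 5.161×10^5 km.
At r₁ the circular-orbit speed is v₁ = √(μ/r₁) = 26.170 km/s.
On the transfer ellipse at r₁, vis-viva gives v_p = √[μ(2/r₁ − 1/a_t)] = 33.441 km/s.
First burn Δv₁ = |v_p − v₁| = 7.271 km/s.
At r₂, v₂ = √(μ/r₂) = 12.41 km/s.
Transfer-orbit speed at r₂: v_a = √[μ(2/r₂ − 1/a_t)] = 7.520 km/s.
Second burn Δv₂ = |v₂ − v_a| = 4.890 km/s.
Total Δv = Δv₁ + Δv₂ = 12.16 km/s.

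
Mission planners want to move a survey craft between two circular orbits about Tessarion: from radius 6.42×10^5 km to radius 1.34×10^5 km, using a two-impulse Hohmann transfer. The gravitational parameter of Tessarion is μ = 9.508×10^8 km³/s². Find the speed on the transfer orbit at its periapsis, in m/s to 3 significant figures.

v = 108000 m/s

Semi-major axis of the transfer orbit: a_t = (6.420×10^5 + 1.340×10^5)/2 = 3.880×10^5 km.
At periapsis, r = 1.340×10^5 km.
Vis-viva: v = √[μ(2/r − 1/a_t)] = √[9.508×10^8 × (2/1.340×10^5 − 1/3.880×10^5)] = 108.4 km/s.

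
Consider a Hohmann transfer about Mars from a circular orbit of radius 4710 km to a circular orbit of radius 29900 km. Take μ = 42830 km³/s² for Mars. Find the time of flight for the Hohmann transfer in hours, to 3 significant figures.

Semi-major axis of the transfer orbit: a_t = (4710 + 29900)/2 = 17305 km.
By Kepler's third law the transfer-orbit period is T = 2π√(a_t³/μ), so t = T/2 = 34560 s.
Converting: 34560 s ÷ 3600 s/hour = 9.60 hours.

t = 9.60 hours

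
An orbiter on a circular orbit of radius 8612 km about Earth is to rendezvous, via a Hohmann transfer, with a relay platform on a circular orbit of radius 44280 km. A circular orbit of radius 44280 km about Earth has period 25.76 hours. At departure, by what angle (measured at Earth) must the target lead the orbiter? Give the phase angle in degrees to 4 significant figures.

From Kepler's third law T² = 4π²r³/μ at r = 44280 km, T = 25.76 hours = 25.76 × 3600 s = 92736 s: μ = 4π²r³/T² = 3.98553×10^5 km³/s².
The Hohmann ellipse has a_t = (r₁ + r₂)/2 = 26446 km.
The half-period of the transfer ellipse is t = π√(a_t³/μ) = 21400 s.
Target angular speed ω₂ = √(μ/r₂³) = 6.775×10^-5 rad/s.
Angle swept by the target during transfer: ω₂·t = 1.450 rad = 83.08°.
The orbiter traverses 180° on the transfer ellipse, so the target must lead by 180° − 83.08° = 96.92°.

φ = 96.92°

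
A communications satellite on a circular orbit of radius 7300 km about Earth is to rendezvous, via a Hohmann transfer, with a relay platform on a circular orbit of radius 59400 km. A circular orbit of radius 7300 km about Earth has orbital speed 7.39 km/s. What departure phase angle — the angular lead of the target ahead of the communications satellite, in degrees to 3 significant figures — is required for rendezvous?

From the circular-orbit relation v² = μ/r at r = 7300 km: μ = v²r = (7.39)² × 7300 = 3.98668×10^5 km³/s².
Transfer-ellipse semi-major axis a_t = (r₁ + r₂)/2 = (7300 + 59400)/2 = 33350 km.
Transfer time t = π√(a_t³/μ) = 30303 s.
The target's mean motion on its circular orbit is ω₂ = √(μ/r₂³) = 4.3614×10^-5 rad/s.
Angle swept by the target during transfer: ω₂·t = 1.3216 rad = 75.72°.
Arrival is 180° from departure on the ellipse, so φ = 180° − 75.72° = 104°.

φ = 104°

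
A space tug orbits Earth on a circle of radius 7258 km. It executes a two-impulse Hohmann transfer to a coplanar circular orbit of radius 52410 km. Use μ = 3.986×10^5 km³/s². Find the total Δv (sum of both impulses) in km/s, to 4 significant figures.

Semi-major axis of the transfer orbit: a_t = (7258 + 52410)/2 = 29834 km.
Circular speed at r₁: v₁ = √(μ/r₁) = √(3.986×10^5/7258) = 7.41072 km/s.
Transfer-orbit speed at r₁ (vis-viva equation): v_p = √[μ(2/r₁ − 1/a_t)] = 9.82226 km/s.
First burn Δv₁ = |v_p − v₁| = 2.4115 km/s.
Circular speed at r₂: v₂ = √(μ/r₂) = 2.7578 km/s.
Transfer-orbit speed at r₂: v_a = √[μ(2/r₂ − 1/a_t)] = 1.3602 km/s.
Second burn Δv₂ = |v₂ − v_a| = 1.3976 km/s.
Δv = Δv₁ + Δv₂ = 2.4115 + 1.3976 = 3.809 km/s.

Δv = 3.809 km/s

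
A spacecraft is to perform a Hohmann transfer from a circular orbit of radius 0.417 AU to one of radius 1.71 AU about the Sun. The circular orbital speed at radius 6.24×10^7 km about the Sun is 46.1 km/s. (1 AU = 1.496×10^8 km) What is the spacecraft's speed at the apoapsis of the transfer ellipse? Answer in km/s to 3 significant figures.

v = 14.3 km/s

From the circular-orbit relation v² = μ/r at r = 6.24×10^7 km: μ = v²r = (46.1)² × 6.24×10^7 = 1.32613×10^11 km³/s².
In km: r₁ = 0.417 × 1.496×10^8 = 6.23832×10^7 km; r₂ = 1.71 × 1.496×10^8 = 2.55816×10^8 km.
Semi-major axis of the transfer orbit: a_t = (6.23832×10^7 + 2.55816×10^8)/2 = 1.590996×10^8 km.
The apoapsis of the transfer ellipse is at r = 2.55816×10^8 km.
From the vis-viva equation, v = √[μ(2/r − 1/a_t)] = 14.26 km/s.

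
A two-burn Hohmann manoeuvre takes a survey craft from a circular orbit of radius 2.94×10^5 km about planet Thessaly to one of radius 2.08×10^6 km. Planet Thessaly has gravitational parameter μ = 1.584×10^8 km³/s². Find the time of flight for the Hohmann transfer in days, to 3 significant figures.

Transfer-ellipse semi-major axis a_t = (r₁ + r₂)/2 = (2.940×10^5 + 2.080×10^6)/2 = 1.187×10^6 km.
By Kepler's third law the transfer-orbit period is T = 2π√(a_t³/μ), so t = T/2 = 3.228×10^5 s.
Converting: 3.228×10^5 s ÷ 86400 s/day = 3.74 days.

t = 3.74 days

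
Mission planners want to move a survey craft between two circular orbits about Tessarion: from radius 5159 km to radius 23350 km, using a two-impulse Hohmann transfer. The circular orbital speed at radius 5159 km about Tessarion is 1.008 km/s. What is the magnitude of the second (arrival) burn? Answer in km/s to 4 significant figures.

Δv₂ = 0.1888 km/s

From the circular-orbit relation v² = μ/r at r = 5159 km: μ = v²r = (1.008)² × 5159 = 5241.87 km³/s².
Semi-major axis of the transfer orbit: a_t = (5159 + 23350)/2 = 14254.5 km.
Circular speed at r = 23350 km: v_c = √(μ/r) = 0.4738 km/s.
Vis-viva on the transfer ellipse at r = 23350 km gives v_t = √[μ(2/r − 1/a_t)] = 0.2850 km/s.
Δv₂ = |v_t − v_c| = |0.2850 − 0.4738| = 0.1888 km/s.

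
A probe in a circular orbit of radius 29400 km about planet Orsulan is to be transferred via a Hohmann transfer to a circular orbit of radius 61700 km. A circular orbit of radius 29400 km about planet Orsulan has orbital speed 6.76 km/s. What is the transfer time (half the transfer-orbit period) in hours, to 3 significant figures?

t = 7.32 hours

From the circular-orbit relation v² = μ/r at r = 29400 km: μ = v²r = (6.76)² × 29400 = 1.34351×10^6 km³/s².
The Hohmann ellipse has a_t = (r₁ + r₂)/2 = 45550 km.
By Kepler's third law the transfer-orbit period is T = 2π√(a_t³/μ), so t = T/2 = 26350 s.
Converting: 26350 s ÷ 3600 s/hour = 7.32 hours.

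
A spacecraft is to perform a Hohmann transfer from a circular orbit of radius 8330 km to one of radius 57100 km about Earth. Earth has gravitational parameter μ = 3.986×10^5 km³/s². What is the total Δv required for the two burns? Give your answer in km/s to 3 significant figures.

Δv = 3.53 km/s

Transfer-ellipse semi-major axis a_t = (r₁ + r₂)/2 = (8330 + 57100)/2 = 32715 km.
At r₁ the circular-orbit speed is v₁ = √(μ/r₁) = 6.9175 km/s.
Transfer-orbit speed at r₁ (vis-viva equation): v_p = √[μ(2/r₁ − 1/a_t)] = 9.1388 km/s.
First burn Δv₁ = |v_p − v₁| = 2.221 km/s.
At r₂, v₂ = √(μ/r₂) = 2.642 km/s.
Transfer-orbit speed at r₂: v_a = √[μ(2/r₂ − 1/a_t)] = 1.333 km/s.
Second burn Δv₂ = |v₂ − v_a| = 1.309 km/s.
Δv = Δv₁ + Δv₂ = 2.221 + 1.309 = 3.530 km/s.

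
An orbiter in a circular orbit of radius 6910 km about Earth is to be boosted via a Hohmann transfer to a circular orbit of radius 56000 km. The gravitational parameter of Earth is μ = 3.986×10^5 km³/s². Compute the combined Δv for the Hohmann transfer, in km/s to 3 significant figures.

Δv = 3.96 km/s

The Hohmann ellipse has a_t = (r₁ + r₂)/2 = 31455 km.
Circular speed at r₁: v₁ = √(μ/r₁) = √(3.986×10^5/6910) = 7.5950 km/s.
Transfer-orbit speed at r₁ (v² = μ(2/r − 1/a)): v_p = √[μ(2/r₁ − 1/a_t)] = 10.134 km/s.
First burn Δv₁ = |v_p − v₁| = 2.539 km/s.
Circular speed at r₂: v₂ = √(μ/r₂) = 2.6679 km/s.
Transfer-orbit speed at r₂: v_a = √[μ(2/r₂ − 1/a_t)] = 1.2505 km/s.
Second burn Δv₂ = |v₂ − v_a| = 1.417 km/s.
Δv = Δv₁ + Δv₂ = 2.539 + 1.417 = 3.956 km/s.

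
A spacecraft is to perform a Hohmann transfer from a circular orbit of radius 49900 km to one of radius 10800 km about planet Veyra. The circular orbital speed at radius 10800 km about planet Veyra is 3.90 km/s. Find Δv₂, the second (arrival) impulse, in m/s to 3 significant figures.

Δv₂ = 1100 m/s

From the circular-orbit relation v² = μ/r at r = 10800 km: μ = v²r = (3.90)² × 10800 = 1.64268×10^5 km³/s².
Semi-major axis of the transfer orbit: a_t = (49900 + 10800)/2 = 30350 km.
Circular speed at r = 10800 km: v_c = √(μ/r) = 3.900 km/s.
Vis-viva on the transfer ellipse at r = 10800 km gives v_t = √[μ(2/r − 1/a_t)] = 5.001 km/s.
Δv₂ = |v_t − v_c| = |5.001 − 3.900| = 1.101 km/s.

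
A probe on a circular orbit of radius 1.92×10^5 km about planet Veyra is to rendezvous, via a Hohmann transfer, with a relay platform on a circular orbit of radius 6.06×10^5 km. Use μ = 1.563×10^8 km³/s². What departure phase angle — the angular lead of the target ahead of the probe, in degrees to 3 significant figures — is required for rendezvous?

Semi-major axis of the transfer orbit: a_t = (1.920×10^5 + 6.060×10^5)/2 = 3.990×10^5 km.
Transfer time t = π√(a_t³/μ) = 63333.0 s.
The target's mean motion on its circular orbit is ω₂ = √(μ/r₂³) = 2.65015×10^-5 rad/s.
Angle swept by the target during transfer: ω₂·t = 1.6784 rad = 96.17°.
Arrival is 180° from departure on the ellipse, so φ = 180° − 96.17° = 83.8°.

φ = 83.8°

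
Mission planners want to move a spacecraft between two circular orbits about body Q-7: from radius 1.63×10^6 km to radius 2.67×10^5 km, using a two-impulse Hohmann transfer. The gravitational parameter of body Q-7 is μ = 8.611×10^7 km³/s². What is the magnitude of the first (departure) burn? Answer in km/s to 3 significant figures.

Δv₁ = 3.41 km/s

Transfer-ellipse semi-major axis a_t = (r₁ + r₂)/2 = (1.630×10^6 + 2.670×10^5)/2 = 9.485×10^5 km.
On the circular orbit at r = 1.630×10^6 km, v_c = √(μ/r) = 7.268 km/s.
Transfer-orbit speed at the same r (vis-viva, a = a_t): v_t = √[μ(2/r − 1/a_t)] = 3.856 km/s.
Δv₁ = |v_t − v_c| = |3.856 − 7.268| = 3.412 km/s.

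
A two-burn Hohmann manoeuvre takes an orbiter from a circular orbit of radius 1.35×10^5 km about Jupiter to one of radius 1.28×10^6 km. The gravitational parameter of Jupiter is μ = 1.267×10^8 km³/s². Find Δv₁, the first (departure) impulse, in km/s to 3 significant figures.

Δv₁ = 10.6 km/s

The Hohmann ellipse has a_t = (r₁ + r₂)/2 = 7.075×10^5 km.
Circular speed at r = 1.350×10^5 km: v_c = √(μ/r) = 30.64 km/s.
Vis-viva on the transfer ellipse at r = 1.350×10^5 km gives v_t = √[μ(2/r − 1/a_t)] = 41.21 km/s.
Δv₁ = |v_t − v_c| = |41.21 − 30.64| = 10.57 km/s.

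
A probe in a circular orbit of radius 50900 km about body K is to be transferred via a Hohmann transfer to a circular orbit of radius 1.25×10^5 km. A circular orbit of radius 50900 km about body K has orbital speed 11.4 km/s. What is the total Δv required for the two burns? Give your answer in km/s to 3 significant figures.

Δv = 3.93 km/s

From the circular-orbit relation v² = μ/r at r = 50900 km: μ = v²r = (11.4)² × 50900 = 6.61496×10^6 km³/s².
Semi-major axis of the transfer orbit: a_t = (50900 + 1.250×10^5)/2 = 87950 km.
Circular speed at r₁: v₁ = √(μ/r₁) = √(6.61496×10^6/50900) = 11.400 km/s.
Transfer-orbit speed at r₁ (vis-viva): v_p = √[μ(2/r₁ − 1/a_t)] = 13.591 km/s.
First burn Δv₁ = |v_p − v₁| = 2.191 km/s.
Circular speed at r₂: v₂ = √(μ/r₂) = 7.27459 km/s.
Transfer-orbit speed at r₂: v_a = √[μ(2/r₂ − 1/a_t)] = 5.53413 km/s.
Second burn Δv₂ = |v₂ − v_a| = 1.740 km/s.
Total Δv = Δv₁ + Δv₂ = 3.931 km/s.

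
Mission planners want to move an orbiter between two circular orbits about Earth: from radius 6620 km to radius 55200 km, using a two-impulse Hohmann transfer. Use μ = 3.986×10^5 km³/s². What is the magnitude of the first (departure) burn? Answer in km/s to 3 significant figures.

Semi-major axis of the transfer orbit: a_t = (6620 + 55200)/2 = 30910 km.
Circular speed at r = 6620 km: v_c = √(μ/r) = 7.760 km/s.
Transfer-orbit speed at the same r (vis-viva, a = a_t): v_t = √[μ(2/r − 1/a_t)] = 10.37 km/s.
Δv₁ = |v_t − v_c| = |10.37 − 7.760| = 2.610 km/s.

Δv₁ = 2.61 km/s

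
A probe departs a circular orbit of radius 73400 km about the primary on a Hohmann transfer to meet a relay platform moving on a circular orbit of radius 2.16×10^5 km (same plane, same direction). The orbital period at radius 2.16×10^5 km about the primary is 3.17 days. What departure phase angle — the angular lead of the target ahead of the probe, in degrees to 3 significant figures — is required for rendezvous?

φ = 81.3°

From Kepler's third law T² = 4π²r³/μ at r = 2.16×10^5 km, T = 3.17 days = 3.17 × 86400 s = 2.73888×10^5 s: μ = 4π²r³/T² = 5.30365×10^6 km³/s².
The Hohmann ellipse has a_t = (r₁ + r₂)/2 = 1.447×10^5 km.
The half-period of the transfer ellipse is t = π√(a_t³/μ) = 75087.1 s.
The target's mean motion on its circular orbit is ω₂ = √(μ/r₂³) = 2.29407×10^-5 rad/s.
Angle swept by the target during transfer: ω₂·t = 1.72255 rad = 98.69°.
Arrival is 180° from departure on the ellipse, so φ = 180° − 98.69° = 81.3°.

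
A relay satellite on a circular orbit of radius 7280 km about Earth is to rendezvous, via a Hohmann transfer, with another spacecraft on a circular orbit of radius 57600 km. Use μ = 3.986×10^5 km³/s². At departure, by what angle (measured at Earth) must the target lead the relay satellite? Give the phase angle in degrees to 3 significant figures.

The Hohmann ellipse has a_t = (r₁ + r₂)/2 = 32440 km.
Transfer time t = π√(a_t³/μ) = 29074 s.
Target angular speed ω₂ = √(μ/r₂³) = 4.5670×10^-5 rad/s.
Angle swept by the target during transfer: ω₂·t = 1.3278 rad = 76.08°.
Arrival is 180° from departure on the ellipse, so φ = 180° − 76.08° = 104°.

φ = 104°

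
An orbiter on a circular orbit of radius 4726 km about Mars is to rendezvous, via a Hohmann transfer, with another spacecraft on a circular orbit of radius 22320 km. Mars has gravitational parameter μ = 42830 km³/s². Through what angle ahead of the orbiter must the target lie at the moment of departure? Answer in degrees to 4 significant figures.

The Hohmann ellipse has a_t = (r₁ + r₂)/2 = 13523 km.
The half-period of the transfer ellipse is t = π√(a_t³/μ) = 23872 s.
Target angular speed ω₂ = √(μ/r₂³) = 6.2063×10^-5 rad/s.
Angle swept by the target during transfer: ω₂·t = 1.4816 rad = 84.89°.
Arrival is 180° from departure on the ellipse, so φ = 180° − 84.89° = 95.11°.

φ = 95.11°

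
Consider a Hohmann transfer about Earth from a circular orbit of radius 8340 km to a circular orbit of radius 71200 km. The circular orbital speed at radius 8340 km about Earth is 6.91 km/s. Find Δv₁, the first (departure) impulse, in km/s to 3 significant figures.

Δv₁ = 2.34 km/s

From the circular-orbit relation v² = μ/r at r = 8340 km: μ = v²r = (6.91)² × 8340 = 3.98219×10^5 km³/s².
Semi-major axis of the transfer orbit: a_t = (8340 + 71200)/2 = 39770 km.
Circular speed at r = 8340 km: v_c = √(μ/r) = 6.910 km/s.
Transfer-orbit speed at the same r (vis-viva, a = a_t): v_t = √[μ(2/r − 1/a_t)] = 9.246 km/s.
Δv₁ = |v_t − v_c| = |9.246 − 6.910| = 2.336 km/s.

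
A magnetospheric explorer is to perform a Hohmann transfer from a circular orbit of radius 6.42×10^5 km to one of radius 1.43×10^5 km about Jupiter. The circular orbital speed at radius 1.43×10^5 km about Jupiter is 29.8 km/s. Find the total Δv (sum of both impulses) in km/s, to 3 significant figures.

From the circular-orbit relation v² = μ/r at r = 1.43×10^5 km: μ = v²r = (29.8)² × 1.43×10^5 = 1.26990×10^8 km³/s².
The Hohmann ellipse has a_t = (r₁ + r₂)/2 = 3.925×10^5 km.
Circular speed at r₁: v₁ = √(μ/r₁) = √(1.26990×10^8/6.420×10^5) = 14.064 km/s.
On the transfer ellipse at r₁, v² = μ(2/r − 1/a) gives v_a = √[μ(2/r₁ − 1/a_t)] = 8.4892 km/s.
First burn Δv₁ = |v_a − v₁| = 5.575 km/s.
Circular speed at r₂: v₂ = √(μ/r₂) = 29.800 km/s.
Transfer-orbit speed at r₂: v_p = √[μ(2/r₂ − 1/a_t)] = 38.112 km/s.
Second burn Δv₂ = |v₂ − v_p| = 8.312 km/s.
Δv = Δv₁ + Δv₂ = 5.575 + 8.312 = 13.89 km/s.

Δv = 13.9 km/s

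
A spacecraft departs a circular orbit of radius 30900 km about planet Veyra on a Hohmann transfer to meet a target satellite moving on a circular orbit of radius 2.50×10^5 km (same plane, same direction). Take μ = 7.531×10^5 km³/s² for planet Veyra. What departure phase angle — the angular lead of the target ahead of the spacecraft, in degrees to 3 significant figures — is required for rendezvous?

Semi-major axis of the transfer orbit: a_t = (30900 + 2.500×10^5)/2 = 1.4045×10^5 km.
The half-period of the transfer ellipse is t = π√(a_t³/μ) = 1.905×10^5 s.
Target angular speed ω₂ = √(μ/r₂³) = 6.943×10^-6 rad/s.
Angle swept by the target during transfer: ω₂·t = 1.323 rad = 75.80°.
The spacecraft traverses 180° on the transfer ellipse, so the target must lead by 180° − 75.80° = 104°.

φ = 104°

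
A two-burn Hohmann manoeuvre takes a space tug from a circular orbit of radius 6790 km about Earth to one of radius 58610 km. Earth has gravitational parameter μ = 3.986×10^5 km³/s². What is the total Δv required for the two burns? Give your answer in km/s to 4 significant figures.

Δv = 4.015 km/s

Semi-major axis of the transfer orbit: a_t = (6790 + 58610)/2 = 32700 km.
Circular speed at r₁: v₁ = √(μ/r₁) = √(3.986×10^5/6790) = 7.661852 km/s.
On the transfer ellipse at r₁, vis-viva equation gives v_p = √[μ(2/r₁ − 1/a_t)] = 10.25760 km/s.
First burn Δv₁ = |v_p − v₁| = 2.5957 km/s.
Circular speed at r₂: v₂ = √(μ/r₂) = 2.60785 km/s.
Transfer-orbit speed at r₂: v_a = √[μ(2/r₂ − 1/a_t)] = 1.18835 km/s.
Second burn Δv₂ = |v₂ − v_a| = 1.4195 km/s.
Total Δv = Δv₁ + Δv₂ = 4.015 km/s.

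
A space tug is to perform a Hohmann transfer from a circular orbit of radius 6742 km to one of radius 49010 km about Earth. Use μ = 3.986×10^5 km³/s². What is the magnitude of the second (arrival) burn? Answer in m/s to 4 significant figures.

Δv₂ = 1449 m/s

The Hohmann ellipse has a_t = (r₁ + r₂)/2 = 27876 km.
On the circular orbit at r = 49010 km, v_c = √(μ/r) = 2.852 km/s.
Transfer-orbit speed at the same r (vis-viva, a = a_t): v_t = √[μ(2/r − 1/a_t)] = 1.403 km/s.
Δv₂ = |v_t − v_c| = |1.403 − 2.852| = 1.449 km/s.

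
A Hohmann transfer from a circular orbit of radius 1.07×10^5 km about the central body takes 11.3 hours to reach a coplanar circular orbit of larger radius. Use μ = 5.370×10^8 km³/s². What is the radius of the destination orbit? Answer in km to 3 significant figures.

r₂ = 7.89×10^5 km

Transfer time t = 11.3 hours = 40680 s, and t = π√(a_t³/μ).
So a_t = (μ t²/π²)^(1/3) = (5.370×10^8 × (40680)² / π²)^(1/3) = 4.4821×10^5 km.
Since a_t = (r₁ + r₂)/2, r₂ = 2a_t − r₁ = 2×4.4821×10^5 − 1.070×10^5 = 7.8942×10^5 km.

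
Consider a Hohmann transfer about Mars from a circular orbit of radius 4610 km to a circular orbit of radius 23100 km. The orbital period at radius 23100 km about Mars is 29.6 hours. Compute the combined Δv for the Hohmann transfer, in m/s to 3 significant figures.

Δv = 1460 m/s

From Kepler's third law T² = 4π²r³/μ at r = 23100 km, T = 29.6 hours = 29.6 × 3600 s = 1.0656×10^5 s: μ = 4π²r³/T² = 42855.6 km³/s².
Semi-major axis of the transfer orbit: a_t = (4610 + 23100)/2 = 13855 km.
Circular speed at r₁: v₁ = √(μ/r₁) = √(42855.6/4610) = 3.0490 km/s.
Transfer-orbit speed at r₁ (v² = μ(2/r − 1/a)): v_p = √[μ(2/r₁ − 1/a_t)] = 3.9369 km/s.
First burn Δv₁ = |v_p − v₁| = 0.8879 km/s.
Circular speed at r₂: v₂ = √(μ/r₂) = 1.3621 km/s.
Transfer-orbit speed at r₂: v_a = √[μ(2/r₂ − 1/a_t)] = 0.78568 km/s.
Second burn Δv₂ = |v₂ − v_a| = 0.5764 km/s.
Δv = Δv₁ + Δv₂ = 0.8879 + 0.5764 = 1.464 km/s.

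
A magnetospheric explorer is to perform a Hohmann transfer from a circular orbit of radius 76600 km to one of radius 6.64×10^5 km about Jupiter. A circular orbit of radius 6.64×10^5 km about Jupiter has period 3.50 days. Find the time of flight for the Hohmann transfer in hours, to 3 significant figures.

t = 17.5 hours

From Kepler's third law T² = 4π²r³/μ at r = 6.64×10^5 km, T = 3.50 days = 3.50 × 86400 s = 3.024×10^5 s: μ = 4π²r³/T² = 1.26386×10^8 km³/s².
The Hohmann ellipse has a_t = (r₁ + r₂)/2 = 3.703×10^5 km.
Transfer time t = π√(a_t³/μ) = π√((3.703×10^5)³ / 1.26386×10^8) = 62970 s.
Converting: 62970 s ÷ 3600 s/hour = 17.5 hours.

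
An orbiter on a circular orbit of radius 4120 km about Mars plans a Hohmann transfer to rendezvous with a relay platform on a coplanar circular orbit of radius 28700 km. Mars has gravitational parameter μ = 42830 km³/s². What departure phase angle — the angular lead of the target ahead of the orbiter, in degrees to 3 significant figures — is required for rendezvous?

φ = 102°

Semi-major axis of the transfer orbit: a_t = (4120 + 28700)/2 = 16410 km.
Transfer time t = π√(a_t³/μ) = 31911 s.
Target angular speed ω₂ = √(μ/r₂³) = 4.2565×10^-5 rad/s.
Angle swept by the target during transfer: ω₂·t = 1.3583 rad = 77.82°.
Arrival is 180° from departure on the ellipse, so φ = 180° − 77.82° = 102°.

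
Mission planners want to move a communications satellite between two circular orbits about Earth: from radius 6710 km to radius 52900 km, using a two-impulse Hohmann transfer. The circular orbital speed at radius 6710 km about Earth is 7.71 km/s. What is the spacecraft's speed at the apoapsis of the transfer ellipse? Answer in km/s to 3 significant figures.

v = 1.30 km/s

From the circular-orbit relation v² = μ/r at r = 6710 km: μ = v²r = (7.71)² × 6710 = 3.98870×10^5 km³/s².
The Hohmann ellipse has a_t = (r₁ + r₂)/2 = 29805 km.
The apoapsis of the transfer ellipse is at r = 52900 km.
Vis-viva: v = √[μ(2/r − 1/a_t)] = √[3.98870×10^5 × (2/52900 − 1/29805)] = 1.303 km/s.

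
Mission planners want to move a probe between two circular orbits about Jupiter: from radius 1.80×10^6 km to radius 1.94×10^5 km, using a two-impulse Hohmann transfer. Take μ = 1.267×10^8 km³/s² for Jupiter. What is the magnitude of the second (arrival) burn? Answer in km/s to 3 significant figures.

Δv₂ = 8.78 km/s

The Hohmann ellipse has a_t = (r₁ + r₂)/2 = 9.970×10^5 km.
On the circular orbit at r = 1.940×10^5 km, v_c = √(μ/r) = 25.556 km/s.
Transfer-orbit speed at the same r (vis-viva, a = a_t): v_t = √[μ(2/r − 1/a_t)] = 34.338 km/s.
Δv₂ = |v_t − v_c| = |34.338 − 25.556| = 8.782 km/s.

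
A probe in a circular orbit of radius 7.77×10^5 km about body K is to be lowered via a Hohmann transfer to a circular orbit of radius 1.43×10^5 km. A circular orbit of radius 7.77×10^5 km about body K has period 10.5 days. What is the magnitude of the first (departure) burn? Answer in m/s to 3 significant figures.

Δv₁ = 2380 m/s

From Kepler's third law T² = 4π²r³/μ at r = 7.77×10^5 km, T = 10.5 days = 10.5 × 86400 s = 9.072×10^5 s: μ = 4π²r³/T² = 2.25018×10^7 km³/s².
Semi-major axis of the transfer orbit: a_t = (7.770×10^5 + 1.430×10^5)/2 = 4.600×10^5 km.
Circular speed at r = 7.770×10^5 km: v_c = √(μ/r) = 5.381 km/s.
Vis-viva on the transfer ellipse at r = 7.770×10^5 km gives v_t = √[μ(2/r − 1/a_t)] = 3.000 km/s.
Δv₁ = |v_t − v_c| = |3.000 − 5.381| = 2.381 km/s.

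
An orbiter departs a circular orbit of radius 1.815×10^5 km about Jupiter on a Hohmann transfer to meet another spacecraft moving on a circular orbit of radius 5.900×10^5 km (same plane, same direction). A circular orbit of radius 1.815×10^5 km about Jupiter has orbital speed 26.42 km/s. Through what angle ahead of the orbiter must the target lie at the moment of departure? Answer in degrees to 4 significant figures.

From the circular-orbit relation v² = μ/r at r = 1.815×10^5 km: μ = v²r = (26.42)² × 1.815×10^5 = 1.26690×10^8 km³/s².
Transfer-ellipse semi-major axis a_t = (r₁ + r₂)/2 = (1.815×10^5 + 5.900×10^5)/2 = 3.8575×10^5 km.
Transfer time t = π√(a_t³/μ) = 66871 s.
Target angular speed ω₂ = √(μ/r₂³) = 2.4837×10^-5 rad/s.
Angle swept by the target during transfer: ω₂·t = 1.6609 rad = 95.16°.
Arrival is 180° from departure on the ellipse, so φ = 180° − 95.16° = 84.84°.

φ = 84.84°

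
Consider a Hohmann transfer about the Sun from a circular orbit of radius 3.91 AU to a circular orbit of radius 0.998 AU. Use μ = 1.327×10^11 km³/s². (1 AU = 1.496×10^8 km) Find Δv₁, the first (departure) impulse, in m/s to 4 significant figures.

In km: r₁ = 3.91 × 1.496×10^8 = 5.84936×10^8 km; r₂ = 0.998 × 1.496×10^8 = 1.493008×10^8 km.
Transfer-ellipse semi-major axis a_t = (r₁ + r₂)/2 = (5.84936×10^8 + 1.493008×10^8)/2 = 3.671184×10^8 km.
Circular speed at r = 5.84936×10^8 km: v_c = √(μ/r) = 15.062 km/s.
Transfer-orbit speed at the same r (vis-viva, a = a_t): v_t = √[μ(2/r − 1/a_t)] = 9.6053 km/s.
Δv₁ = |v_t − v_c| = |9.6053 − 15.062| = 5.457 km/s.

Δv₁ = 5457 m/s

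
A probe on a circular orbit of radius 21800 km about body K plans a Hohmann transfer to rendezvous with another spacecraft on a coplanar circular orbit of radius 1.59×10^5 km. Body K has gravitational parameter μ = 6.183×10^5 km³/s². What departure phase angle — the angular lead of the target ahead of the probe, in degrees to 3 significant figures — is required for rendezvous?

φ = 103°

Semi-major axis of the transfer orbit: a_t = (21800 + 1.590×10^5)/2 = 90400 km.
The half-period of the transfer ellipse is t = π√(a_t³/μ) = 1.08593×10^5 s.
Target angular speed ω₂ = √(μ/r₂³) = 1.24023×10^-5 rad/s.
Angle swept by the target during transfer: ω₂·t = 1.3468 rad = 77.17°.
Arrival is 180° from departure on the ellipse, so φ = 180° − 77.17° = 103°.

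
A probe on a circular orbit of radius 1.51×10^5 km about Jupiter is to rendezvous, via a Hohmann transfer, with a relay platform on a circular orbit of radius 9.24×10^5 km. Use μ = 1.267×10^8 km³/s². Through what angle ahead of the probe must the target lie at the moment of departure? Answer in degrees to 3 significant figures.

Transfer-ellipse semi-major axis a_t = (r₁ + r₂)/2 = (1.510×10^5 + 9.240×10^5)/2 = 5.375×10^5 km.
The half-period of the transfer ellipse is t = π√(a_t³/μ) = 1.0998×10^5 s.
Target angular speed ω₂ = √(μ/r₂³) = 1.2673×10^-5 rad/s.
Angle swept by the target during transfer: ω₂·t = 1.3938 rad = 79.86°.
Arrival is 180° from departure on the ellipse, so φ = 180° − 79.86° = 100°.

φ = 100°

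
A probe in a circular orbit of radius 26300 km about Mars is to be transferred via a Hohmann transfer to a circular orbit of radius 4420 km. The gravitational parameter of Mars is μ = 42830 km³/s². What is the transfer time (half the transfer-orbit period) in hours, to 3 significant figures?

Semi-major axis of the transfer orbit: a_t = (26300 + 4420)/2 = 15360 km.
Transfer time t = π√(a_t³/μ) = π√((15360)³ / 42830) = 28900 s.
Converting: 28900 s ÷ 3600 s/hour = 8.03 hours.

t = 8.03 hours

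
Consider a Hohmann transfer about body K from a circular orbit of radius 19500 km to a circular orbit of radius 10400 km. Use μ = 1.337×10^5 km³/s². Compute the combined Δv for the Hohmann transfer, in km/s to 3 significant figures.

Δv = 0.944 km/s

Semi-major axis of the transfer orbit: a_t = (19500 + 10400)/2 = 14950 km.
At r₁ the circular-orbit speed is v₁ = √(μ/r₁) = 2.6185 km/s.
On the transfer ellipse at r₁, vis-viva gives v_a = √[μ(2/r₁ − 1/a_t)] = 2.1840 km/s.
First burn Δv₁ = |v_a − v₁| = 0.4345 km/s.
At r₂, v₂ = √(μ/r₂) = 3.5855 km/s.
Transfer-orbit speed at r₂: v_p = √[μ(2/r₂ − 1/a_t)] = 4.0949 km/s.
Second burn Δv₂ = |v₂ − v_p| = 0.5094 km/s.
Δv = Δv₁ + Δv₂ = 0.4345 + 0.5094 = 0.9439 km/s.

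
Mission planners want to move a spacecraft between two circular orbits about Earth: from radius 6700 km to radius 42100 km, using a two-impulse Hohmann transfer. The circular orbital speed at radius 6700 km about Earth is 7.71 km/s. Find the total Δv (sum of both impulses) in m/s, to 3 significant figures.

From the circular-orbit relation v² = μ/r at r = 6700 km: μ = v²r = (7.71)² × 6700 = 3.98275×10^5 km³/s².
The Hohmann ellipse has a_t = (r₁ + r₂)/2 = 24400 km.
At r₁ the circular-orbit speed is v₁ = √(μ/r₁) = 7.7100 km/s.
Transfer-orbit speed at r₁ (vis-viva): v_p = √[μ(2/r₁ − 1/a_t)] = 10.127 km/s.
First burn Δv₁ = |v_p − v₁| = 2.417 km/s.
Circular speed at r₂: v₂ = √(μ/r₂) = 3.076 km/s.
Transfer-orbit speed at r₂: v_a = √[μ(2/r₂ − 1/a_t)] = 1.612 km/s.
Second burn Δv₂ = |v₂ − v_a| = 1.464 km/s.
Total Δv = Δv₁ + Δv₂ = 3.881 km/s.

Δv = 3880 m/s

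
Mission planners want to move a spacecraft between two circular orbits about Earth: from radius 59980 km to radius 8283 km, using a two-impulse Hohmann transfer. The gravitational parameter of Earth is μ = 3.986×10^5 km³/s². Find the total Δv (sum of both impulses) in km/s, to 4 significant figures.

Δv = 3.567 km/s

Semi-major axis of the transfer orbit: a_t = (59980 + 8283)/2 = 34131.5 km.
At r₁ the circular-orbit speed is v₁ = √(μ/r₁) = 2.578 km/s.
On the transfer ellipse at r₁, vis-viva gives v_a = √[μ(2/r₁ − 1/a_t)] = 1.270 km/s.
First burn Δv₁ = |v_a − v₁| = 1.308 km/s.
Circular speed at r₂: v₂ = √(μ/r₂) = 6.937 km/s.
Transfer-orbit speed at r₂: v_p = √[μ(2/r₂ − 1/a_t)] = 9.196 km/s.
Second burn Δv₂ = |v₂ − v_p| = 2.259 km/s.
Δv = Δv₁ + Δv₂ = 1.308 + 2.259 = 3.567 km/s.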